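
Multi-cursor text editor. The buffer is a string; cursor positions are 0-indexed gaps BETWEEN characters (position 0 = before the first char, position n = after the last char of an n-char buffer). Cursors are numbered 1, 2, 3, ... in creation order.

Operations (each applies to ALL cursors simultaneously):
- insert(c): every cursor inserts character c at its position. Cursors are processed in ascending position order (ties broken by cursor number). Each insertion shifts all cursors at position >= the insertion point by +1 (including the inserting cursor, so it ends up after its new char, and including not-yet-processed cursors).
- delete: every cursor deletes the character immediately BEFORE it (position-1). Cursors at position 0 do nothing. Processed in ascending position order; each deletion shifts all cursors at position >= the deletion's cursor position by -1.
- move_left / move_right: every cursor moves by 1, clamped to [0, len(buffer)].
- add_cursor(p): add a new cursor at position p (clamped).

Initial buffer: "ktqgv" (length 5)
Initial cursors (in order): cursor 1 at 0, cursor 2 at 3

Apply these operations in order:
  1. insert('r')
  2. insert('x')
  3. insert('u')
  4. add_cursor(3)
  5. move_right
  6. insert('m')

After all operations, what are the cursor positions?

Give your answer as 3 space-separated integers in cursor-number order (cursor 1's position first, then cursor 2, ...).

Answer: 6 13 6

Derivation:
After op 1 (insert('r')): buffer="rktqrgv" (len 7), cursors c1@1 c2@5, authorship 1...2..
After op 2 (insert('x')): buffer="rxktqrxgv" (len 9), cursors c1@2 c2@7, authorship 11...22..
After op 3 (insert('u')): buffer="rxuktqrxugv" (len 11), cursors c1@3 c2@9, authorship 111...222..
After op 4 (add_cursor(3)): buffer="rxuktqrxugv" (len 11), cursors c1@3 c3@3 c2@9, authorship 111...222..
After op 5 (move_right): buffer="rxuktqrxugv" (len 11), cursors c1@4 c3@4 c2@10, authorship 111...222..
After op 6 (insert('m')): buffer="rxukmmtqrxugmv" (len 14), cursors c1@6 c3@6 c2@13, authorship 111.13..222.2.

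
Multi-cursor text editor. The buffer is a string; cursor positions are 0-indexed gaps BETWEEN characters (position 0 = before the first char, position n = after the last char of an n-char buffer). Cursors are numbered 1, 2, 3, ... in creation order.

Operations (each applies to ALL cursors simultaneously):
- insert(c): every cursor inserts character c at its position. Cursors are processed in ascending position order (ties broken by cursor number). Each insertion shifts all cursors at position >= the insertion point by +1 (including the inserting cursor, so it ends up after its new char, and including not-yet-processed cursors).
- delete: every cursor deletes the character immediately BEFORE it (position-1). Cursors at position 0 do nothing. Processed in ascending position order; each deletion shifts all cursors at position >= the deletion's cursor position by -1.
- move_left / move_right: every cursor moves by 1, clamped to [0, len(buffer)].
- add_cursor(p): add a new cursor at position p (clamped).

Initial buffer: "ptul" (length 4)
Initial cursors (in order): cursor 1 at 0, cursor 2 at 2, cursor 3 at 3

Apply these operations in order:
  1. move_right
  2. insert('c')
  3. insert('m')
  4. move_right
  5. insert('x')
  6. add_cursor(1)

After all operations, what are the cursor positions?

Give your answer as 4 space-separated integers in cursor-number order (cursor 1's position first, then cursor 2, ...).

Answer: 5 10 13 1

Derivation:
After op 1 (move_right): buffer="ptul" (len 4), cursors c1@1 c2@3 c3@4, authorship ....
After op 2 (insert('c')): buffer="pctuclc" (len 7), cursors c1@2 c2@5 c3@7, authorship .1..2.3
After op 3 (insert('m')): buffer="pcmtucmlcm" (len 10), cursors c1@3 c2@7 c3@10, authorship .11..22.33
After op 4 (move_right): buffer="pcmtucmlcm" (len 10), cursors c1@4 c2@8 c3@10, authorship .11..22.33
After op 5 (insert('x')): buffer="pcmtxucmlxcmx" (len 13), cursors c1@5 c2@10 c3@13, authorship .11.1.22.2333
After op 6 (add_cursor(1)): buffer="pcmtxucmlxcmx" (len 13), cursors c4@1 c1@5 c2@10 c3@13, authorship .11.1.22.2333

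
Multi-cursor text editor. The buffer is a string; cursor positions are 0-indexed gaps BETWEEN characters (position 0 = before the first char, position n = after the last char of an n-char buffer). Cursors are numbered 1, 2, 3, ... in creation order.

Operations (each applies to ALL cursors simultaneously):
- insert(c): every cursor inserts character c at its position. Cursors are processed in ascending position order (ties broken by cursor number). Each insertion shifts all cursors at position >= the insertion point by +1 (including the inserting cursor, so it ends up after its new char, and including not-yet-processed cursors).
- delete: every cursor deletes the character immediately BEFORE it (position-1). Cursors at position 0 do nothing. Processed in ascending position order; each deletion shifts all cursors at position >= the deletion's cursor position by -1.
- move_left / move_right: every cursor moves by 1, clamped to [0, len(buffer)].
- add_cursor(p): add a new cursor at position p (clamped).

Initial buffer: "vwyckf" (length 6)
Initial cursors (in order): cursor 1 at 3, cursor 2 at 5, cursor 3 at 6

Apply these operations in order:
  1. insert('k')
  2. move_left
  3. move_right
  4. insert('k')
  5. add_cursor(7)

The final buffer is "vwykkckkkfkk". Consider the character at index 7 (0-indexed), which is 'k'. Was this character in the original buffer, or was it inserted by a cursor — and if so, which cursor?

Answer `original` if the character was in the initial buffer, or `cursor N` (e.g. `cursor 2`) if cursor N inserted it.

Answer: cursor 2

Derivation:
After op 1 (insert('k')): buffer="vwykckkfk" (len 9), cursors c1@4 c2@7 c3@9, authorship ...1..2.3
After op 2 (move_left): buffer="vwykckkfk" (len 9), cursors c1@3 c2@6 c3@8, authorship ...1..2.3
After op 3 (move_right): buffer="vwykckkfk" (len 9), cursors c1@4 c2@7 c3@9, authorship ...1..2.3
After op 4 (insert('k')): buffer="vwykkckkkfkk" (len 12), cursors c1@5 c2@9 c3@12, authorship ...11..22.33
After op 5 (add_cursor(7)): buffer="vwykkckkkfkk" (len 12), cursors c1@5 c4@7 c2@9 c3@12, authorship ...11..22.33
Authorship (.=original, N=cursor N): . . . 1 1 . . 2 2 . 3 3
Index 7: author = 2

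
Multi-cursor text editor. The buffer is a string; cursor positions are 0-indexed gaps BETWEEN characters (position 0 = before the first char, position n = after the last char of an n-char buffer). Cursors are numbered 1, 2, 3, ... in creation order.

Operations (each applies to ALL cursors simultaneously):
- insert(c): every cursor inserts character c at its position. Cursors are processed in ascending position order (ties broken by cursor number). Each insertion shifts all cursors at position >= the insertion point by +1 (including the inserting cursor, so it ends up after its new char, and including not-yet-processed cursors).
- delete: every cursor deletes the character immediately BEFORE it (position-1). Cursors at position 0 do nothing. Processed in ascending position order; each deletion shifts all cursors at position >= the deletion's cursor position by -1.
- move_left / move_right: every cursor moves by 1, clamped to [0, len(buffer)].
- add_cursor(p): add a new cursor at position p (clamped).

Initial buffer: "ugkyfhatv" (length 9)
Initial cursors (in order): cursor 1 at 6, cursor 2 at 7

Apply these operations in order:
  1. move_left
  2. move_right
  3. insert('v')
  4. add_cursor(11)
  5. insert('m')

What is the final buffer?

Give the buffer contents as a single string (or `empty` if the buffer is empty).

Answer: ugkyfhvmavmtvm

Derivation:
After op 1 (move_left): buffer="ugkyfhatv" (len 9), cursors c1@5 c2@6, authorship .........
After op 2 (move_right): buffer="ugkyfhatv" (len 9), cursors c1@6 c2@7, authorship .........
After op 3 (insert('v')): buffer="ugkyfhvavtv" (len 11), cursors c1@7 c2@9, authorship ......1.2..
After op 4 (add_cursor(11)): buffer="ugkyfhvavtv" (len 11), cursors c1@7 c2@9 c3@11, authorship ......1.2..
After op 5 (insert('m')): buffer="ugkyfhvmavmtvm" (len 14), cursors c1@8 c2@11 c3@14, authorship ......11.22..3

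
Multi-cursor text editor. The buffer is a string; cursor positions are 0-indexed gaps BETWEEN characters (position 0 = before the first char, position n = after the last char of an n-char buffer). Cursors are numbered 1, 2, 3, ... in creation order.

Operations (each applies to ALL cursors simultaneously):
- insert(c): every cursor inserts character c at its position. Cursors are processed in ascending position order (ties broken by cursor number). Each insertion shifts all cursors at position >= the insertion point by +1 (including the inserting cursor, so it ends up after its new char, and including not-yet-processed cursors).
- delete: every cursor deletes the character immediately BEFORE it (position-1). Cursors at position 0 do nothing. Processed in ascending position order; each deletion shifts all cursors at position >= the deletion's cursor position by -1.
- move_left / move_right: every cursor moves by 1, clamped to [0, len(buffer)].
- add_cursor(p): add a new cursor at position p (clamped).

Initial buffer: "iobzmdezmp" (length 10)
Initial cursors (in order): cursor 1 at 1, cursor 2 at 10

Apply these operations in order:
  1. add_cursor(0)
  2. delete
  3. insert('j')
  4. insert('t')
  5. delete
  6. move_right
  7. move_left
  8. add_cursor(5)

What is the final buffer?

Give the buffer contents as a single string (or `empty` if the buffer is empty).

Answer: jjobzmdezmj

Derivation:
After op 1 (add_cursor(0)): buffer="iobzmdezmp" (len 10), cursors c3@0 c1@1 c2@10, authorship ..........
After op 2 (delete): buffer="obzmdezm" (len 8), cursors c1@0 c3@0 c2@8, authorship ........
After op 3 (insert('j')): buffer="jjobzmdezmj" (len 11), cursors c1@2 c3@2 c2@11, authorship 13........2
After op 4 (insert('t')): buffer="jjttobzmdezmjt" (len 14), cursors c1@4 c3@4 c2@14, authorship 1313........22
After op 5 (delete): buffer="jjobzmdezmj" (len 11), cursors c1@2 c3@2 c2@11, authorship 13........2
After op 6 (move_right): buffer="jjobzmdezmj" (len 11), cursors c1@3 c3@3 c2@11, authorship 13........2
After op 7 (move_left): buffer="jjobzmdezmj" (len 11), cursors c1@2 c3@2 c2@10, authorship 13........2
After op 8 (add_cursor(5)): buffer="jjobzmdezmj" (len 11), cursors c1@2 c3@2 c4@5 c2@10, authorship 13........2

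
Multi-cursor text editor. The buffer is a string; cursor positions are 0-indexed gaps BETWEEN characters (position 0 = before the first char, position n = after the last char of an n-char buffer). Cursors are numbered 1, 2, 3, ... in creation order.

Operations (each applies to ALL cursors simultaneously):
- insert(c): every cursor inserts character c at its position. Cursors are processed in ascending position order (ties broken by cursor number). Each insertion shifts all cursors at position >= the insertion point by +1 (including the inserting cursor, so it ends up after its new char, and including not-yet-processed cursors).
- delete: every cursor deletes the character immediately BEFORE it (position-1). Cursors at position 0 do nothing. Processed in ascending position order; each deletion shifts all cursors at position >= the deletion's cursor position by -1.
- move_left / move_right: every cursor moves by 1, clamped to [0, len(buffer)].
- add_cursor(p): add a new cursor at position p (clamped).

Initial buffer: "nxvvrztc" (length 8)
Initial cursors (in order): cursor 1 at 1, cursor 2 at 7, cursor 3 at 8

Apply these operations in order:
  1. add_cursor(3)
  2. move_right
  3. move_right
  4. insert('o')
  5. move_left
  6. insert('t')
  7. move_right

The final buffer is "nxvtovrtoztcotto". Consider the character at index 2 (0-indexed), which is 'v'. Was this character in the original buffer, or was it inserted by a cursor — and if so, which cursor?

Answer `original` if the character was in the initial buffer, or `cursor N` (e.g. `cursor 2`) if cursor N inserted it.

After op 1 (add_cursor(3)): buffer="nxvvrztc" (len 8), cursors c1@1 c4@3 c2@7 c3@8, authorship ........
After op 2 (move_right): buffer="nxvvrztc" (len 8), cursors c1@2 c4@4 c2@8 c3@8, authorship ........
After op 3 (move_right): buffer="nxvvrztc" (len 8), cursors c1@3 c4@5 c2@8 c3@8, authorship ........
After op 4 (insert('o')): buffer="nxvovroztcoo" (len 12), cursors c1@4 c4@7 c2@12 c3@12, authorship ...1..4...23
After op 5 (move_left): buffer="nxvovroztcoo" (len 12), cursors c1@3 c4@6 c2@11 c3@11, authorship ...1..4...23
After op 6 (insert('t')): buffer="nxvtovrtoztcotto" (len 16), cursors c1@4 c4@8 c2@15 c3@15, authorship ...11..44...2233
After op 7 (move_right): buffer="nxvtovrtoztcotto" (len 16), cursors c1@5 c4@9 c2@16 c3@16, authorship ...11..44...2233
Authorship (.=original, N=cursor N): . . . 1 1 . . 4 4 . . . 2 2 3 3
Index 2: author = original

Answer: original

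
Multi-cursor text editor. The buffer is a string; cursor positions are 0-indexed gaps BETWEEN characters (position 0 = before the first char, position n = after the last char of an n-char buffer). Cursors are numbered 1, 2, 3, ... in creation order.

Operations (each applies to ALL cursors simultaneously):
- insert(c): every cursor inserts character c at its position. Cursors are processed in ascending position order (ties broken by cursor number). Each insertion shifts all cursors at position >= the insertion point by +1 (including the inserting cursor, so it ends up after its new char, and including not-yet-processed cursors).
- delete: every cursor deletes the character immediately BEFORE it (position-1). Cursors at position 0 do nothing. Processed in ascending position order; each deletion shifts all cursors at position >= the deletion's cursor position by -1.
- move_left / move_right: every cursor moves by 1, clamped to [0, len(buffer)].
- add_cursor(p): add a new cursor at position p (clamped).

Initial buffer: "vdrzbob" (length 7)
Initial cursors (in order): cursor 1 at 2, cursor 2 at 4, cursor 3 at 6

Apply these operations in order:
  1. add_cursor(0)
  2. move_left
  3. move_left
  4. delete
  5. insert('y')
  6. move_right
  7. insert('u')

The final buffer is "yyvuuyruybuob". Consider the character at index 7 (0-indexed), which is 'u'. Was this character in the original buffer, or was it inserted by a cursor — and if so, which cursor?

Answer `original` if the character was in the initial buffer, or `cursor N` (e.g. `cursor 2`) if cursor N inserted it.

Answer: cursor 2

Derivation:
After op 1 (add_cursor(0)): buffer="vdrzbob" (len 7), cursors c4@0 c1@2 c2@4 c3@6, authorship .......
After op 2 (move_left): buffer="vdrzbob" (len 7), cursors c4@0 c1@1 c2@3 c3@5, authorship .......
After op 3 (move_left): buffer="vdrzbob" (len 7), cursors c1@0 c4@0 c2@2 c3@4, authorship .......
After op 4 (delete): buffer="vrbob" (len 5), cursors c1@0 c4@0 c2@1 c3@2, authorship .....
After op 5 (insert('y')): buffer="yyvyrybob" (len 9), cursors c1@2 c4@2 c2@4 c3@6, authorship 14.2.3...
After op 6 (move_right): buffer="yyvyrybob" (len 9), cursors c1@3 c4@3 c2@5 c3@7, authorship 14.2.3...
After op 7 (insert('u')): buffer="yyvuuyruybuob" (len 13), cursors c1@5 c4@5 c2@8 c3@11, authorship 14.142.23.3..
Authorship (.=original, N=cursor N): 1 4 . 1 4 2 . 2 3 . 3 . .
Index 7: author = 2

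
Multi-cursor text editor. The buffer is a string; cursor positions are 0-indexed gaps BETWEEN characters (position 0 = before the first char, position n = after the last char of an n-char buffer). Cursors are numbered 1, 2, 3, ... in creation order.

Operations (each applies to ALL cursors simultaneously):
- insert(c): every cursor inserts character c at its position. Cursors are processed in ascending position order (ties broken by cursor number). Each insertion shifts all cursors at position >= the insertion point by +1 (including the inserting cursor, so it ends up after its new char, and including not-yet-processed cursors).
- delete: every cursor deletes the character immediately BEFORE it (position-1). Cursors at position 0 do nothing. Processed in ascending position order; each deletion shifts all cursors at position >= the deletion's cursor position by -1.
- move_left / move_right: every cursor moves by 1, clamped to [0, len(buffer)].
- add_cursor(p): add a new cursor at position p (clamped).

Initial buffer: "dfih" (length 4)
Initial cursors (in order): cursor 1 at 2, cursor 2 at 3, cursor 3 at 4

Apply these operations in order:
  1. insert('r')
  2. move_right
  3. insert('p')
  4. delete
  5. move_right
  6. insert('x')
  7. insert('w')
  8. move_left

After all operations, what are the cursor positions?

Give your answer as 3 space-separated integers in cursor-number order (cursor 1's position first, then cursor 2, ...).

After op 1 (insert('r')): buffer="dfrirhr" (len 7), cursors c1@3 c2@5 c3@7, authorship ..1.2.3
After op 2 (move_right): buffer="dfrirhr" (len 7), cursors c1@4 c2@6 c3@7, authorship ..1.2.3
After op 3 (insert('p')): buffer="dfriprhprp" (len 10), cursors c1@5 c2@8 c3@10, authorship ..1.12.233
After op 4 (delete): buffer="dfrirhr" (len 7), cursors c1@4 c2@6 c3@7, authorship ..1.2.3
After op 5 (move_right): buffer="dfrirhr" (len 7), cursors c1@5 c2@7 c3@7, authorship ..1.2.3
After op 6 (insert('x')): buffer="dfrirxhrxx" (len 10), cursors c1@6 c2@10 c3@10, authorship ..1.21.323
After op 7 (insert('w')): buffer="dfrirxwhrxxww" (len 13), cursors c1@7 c2@13 c3@13, authorship ..1.211.32323
After op 8 (move_left): buffer="dfrirxwhrxxww" (len 13), cursors c1@6 c2@12 c3@12, authorship ..1.211.32323

Answer: 6 12 12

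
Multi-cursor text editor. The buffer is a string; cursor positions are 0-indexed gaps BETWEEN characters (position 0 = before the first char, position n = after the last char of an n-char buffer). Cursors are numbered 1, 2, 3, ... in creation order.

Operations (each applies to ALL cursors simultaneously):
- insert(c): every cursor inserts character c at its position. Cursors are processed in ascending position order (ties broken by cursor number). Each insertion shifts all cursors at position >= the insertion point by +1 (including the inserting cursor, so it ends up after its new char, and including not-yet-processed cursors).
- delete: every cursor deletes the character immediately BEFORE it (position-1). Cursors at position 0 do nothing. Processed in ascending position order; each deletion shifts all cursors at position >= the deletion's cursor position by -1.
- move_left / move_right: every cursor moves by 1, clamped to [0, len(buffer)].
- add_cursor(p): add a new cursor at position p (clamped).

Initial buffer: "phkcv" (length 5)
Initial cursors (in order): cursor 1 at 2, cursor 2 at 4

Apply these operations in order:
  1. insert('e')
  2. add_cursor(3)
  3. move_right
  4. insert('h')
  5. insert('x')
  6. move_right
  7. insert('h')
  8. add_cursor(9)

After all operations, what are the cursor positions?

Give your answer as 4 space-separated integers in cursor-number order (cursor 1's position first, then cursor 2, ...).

Answer: 11 16 11 9

Derivation:
After op 1 (insert('e')): buffer="phekcev" (len 7), cursors c1@3 c2@6, authorship ..1..2.
After op 2 (add_cursor(3)): buffer="phekcev" (len 7), cursors c1@3 c3@3 c2@6, authorship ..1..2.
After op 3 (move_right): buffer="phekcev" (len 7), cursors c1@4 c3@4 c2@7, authorship ..1..2.
After op 4 (insert('h')): buffer="phekhhcevh" (len 10), cursors c1@6 c3@6 c2@10, authorship ..1.13.2.2
After op 5 (insert('x')): buffer="phekhhxxcevhx" (len 13), cursors c1@8 c3@8 c2@13, authorship ..1.1313.2.22
After op 6 (move_right): buffer="phekhhxxcevhx" (len 13), cursors c1@9 c3@9 c2@13, authorship ..1.1313.2.22
After op 7 (insert('h')): buffer="phekhhxxchhevhxh" (len 16), cursors c1@11 c3@11 c2@16, authorship ..1.1313.132.222
After op 8 (add_cursor(9)): buffer="phekhhxxchhevhxh" (len 16), cursors c4@9 c1@11 c3@11 c2@16, authorship ..1.1313.132.222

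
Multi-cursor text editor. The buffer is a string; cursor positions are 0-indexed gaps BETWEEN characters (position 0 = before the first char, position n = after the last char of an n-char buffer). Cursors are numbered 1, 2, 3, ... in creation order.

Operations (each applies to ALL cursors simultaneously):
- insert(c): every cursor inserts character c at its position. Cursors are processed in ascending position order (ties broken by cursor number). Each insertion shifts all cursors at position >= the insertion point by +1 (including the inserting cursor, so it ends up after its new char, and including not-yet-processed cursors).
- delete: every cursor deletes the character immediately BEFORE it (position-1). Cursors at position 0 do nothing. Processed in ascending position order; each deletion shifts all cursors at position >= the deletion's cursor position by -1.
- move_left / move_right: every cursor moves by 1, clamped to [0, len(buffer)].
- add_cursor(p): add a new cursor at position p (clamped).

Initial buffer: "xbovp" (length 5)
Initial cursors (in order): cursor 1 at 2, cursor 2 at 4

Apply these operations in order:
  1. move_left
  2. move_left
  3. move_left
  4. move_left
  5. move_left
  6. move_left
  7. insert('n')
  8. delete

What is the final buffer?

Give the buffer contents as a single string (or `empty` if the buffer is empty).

After op 1 (move_left): buffer="xbovp" (len 5), cursors c1@1 c2@3, authorship .....
After op 2 (move_left): buffer="xbovp" (len 5), cursors c1@0 c2@2, authorship .....
After op 3 (move_left): buffer="xbovp" (len 5), cursors c1@0 c2@1, authorship .....
After op 4 (move_left): buffer="xbovp" (len 5), cursors c1@0 c2@0, authorship .....
After op 5 (move_left): buffer="xbovp" (len 5), cursors c1@0 c2@0, authorship .....
After op 6 (move_left): buffer="xbovp" (len 5), cursors c1@0 c2@0, authorship .....
After op 7 (insert('n')): buffer="nnxbovp" (len 7), cursors c1@2 c2@2, authorship 12.....
After op 8 (delete): buffer="xbovp" (len 5), cursors c1@0 c2@0, authorship .....

Answer: xbovp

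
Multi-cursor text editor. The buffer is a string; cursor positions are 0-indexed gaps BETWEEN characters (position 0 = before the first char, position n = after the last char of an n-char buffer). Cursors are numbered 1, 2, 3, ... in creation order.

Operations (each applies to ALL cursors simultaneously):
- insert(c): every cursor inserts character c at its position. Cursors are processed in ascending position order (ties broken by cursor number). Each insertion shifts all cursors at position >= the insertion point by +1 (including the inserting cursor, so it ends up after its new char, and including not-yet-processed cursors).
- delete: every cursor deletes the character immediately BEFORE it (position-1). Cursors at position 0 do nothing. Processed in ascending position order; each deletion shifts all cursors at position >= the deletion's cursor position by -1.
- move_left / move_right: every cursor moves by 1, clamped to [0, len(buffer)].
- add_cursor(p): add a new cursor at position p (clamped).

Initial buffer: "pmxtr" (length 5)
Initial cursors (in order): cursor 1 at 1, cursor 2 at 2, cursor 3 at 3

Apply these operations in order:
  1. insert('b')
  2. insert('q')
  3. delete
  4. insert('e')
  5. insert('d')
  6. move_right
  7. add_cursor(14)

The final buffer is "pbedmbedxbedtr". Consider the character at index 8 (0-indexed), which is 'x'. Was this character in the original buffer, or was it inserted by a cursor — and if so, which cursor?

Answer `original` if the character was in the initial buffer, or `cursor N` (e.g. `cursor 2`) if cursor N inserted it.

Answer: original

Derivation:
After op 1 (insert('b')): buffer="pbmbxbtr" (len 8), cursors c1@2 c2@4 c3@6, authorship .1.2.3..
After op 2 (insert('q')): buffer="pbqmbqxbqtr" (len 11), cursors c1@3 c2@6 c3@9, authorship .11.22.33..
After op 3 (delete): buffer="pbmbxbtr" (len 8), cursors c1@2 c2@4 c3@6, authorship .1.2.3..
After op 4 (insert('e')): buffer="pbembexbetr" (len 11), cursors c1@3 c2@6 c3@9, authorship .11.22.33..
After op 5 (insert('d')): buffer="pbedmbedxbedtr" (len 14), cursors c1@4 c2@8 c3@12, authorship .111.222.333..
After op 6 (move_right): buffer="pbedmbedxbedtr" (len 14), cursors c1@5 c2@9 c3@13, authorship .111.222.333..
After op 7 (add_cursor(14)): buffer="pbedmbedxbedtr" (len 14), cursors c1@5 c2@9 c3@13 c4@14, authorship .111.222.333..
Authorship (.=original, N=cursor N): . 1 1 1 . 2 2 2 . 3 3 3 . .
Index 8: author = original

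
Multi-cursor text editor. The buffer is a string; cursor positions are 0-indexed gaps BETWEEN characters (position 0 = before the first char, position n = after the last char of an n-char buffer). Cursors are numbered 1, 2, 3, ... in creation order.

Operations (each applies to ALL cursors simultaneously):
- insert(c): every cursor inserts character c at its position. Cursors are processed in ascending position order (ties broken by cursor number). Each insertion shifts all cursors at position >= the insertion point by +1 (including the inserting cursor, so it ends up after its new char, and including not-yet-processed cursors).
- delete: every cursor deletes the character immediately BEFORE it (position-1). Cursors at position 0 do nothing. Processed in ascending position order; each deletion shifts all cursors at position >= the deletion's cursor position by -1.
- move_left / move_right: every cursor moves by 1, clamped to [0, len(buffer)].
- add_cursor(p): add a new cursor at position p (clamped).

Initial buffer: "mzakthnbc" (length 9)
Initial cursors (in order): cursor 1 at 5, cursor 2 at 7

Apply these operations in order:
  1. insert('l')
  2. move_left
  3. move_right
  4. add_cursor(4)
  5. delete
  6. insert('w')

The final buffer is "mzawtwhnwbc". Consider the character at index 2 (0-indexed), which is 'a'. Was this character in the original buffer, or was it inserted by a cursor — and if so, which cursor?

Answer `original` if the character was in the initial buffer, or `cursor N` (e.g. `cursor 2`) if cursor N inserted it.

After op 1 (insert('l')): buffer="mzaktlhnlbc" (len 11), cursors c1@6 c2@9, authorship .....1..2..
After op 2 (move_left): buffer="mzaktlhnlbc" (len 11), cursors c1@5 c2@8, authorship .....1..2..
After op 3 (move_right): buffer="mzaktlhnlbc" (len 11), cursors c1@6 c2@9, authorship .....1..2..
After op 4 (add_cursor(4)): buffer="mzaktlhnlbc" (len 11), cursors c3@4 c1@6 c2@9, authorship .....1..2..
After op 5 (delete): buffer="mzathnbc" (len 8), cursors c3@3 c1@4 c2@6, authorship ........
After op 6 (insert('w')): buffer="mzawtwhnwbc" (len 11), cursors c3@4 c1@6 c2@9, authorship ...3.1..2..
Authorship (.=original, N=cursor N): . . . 3 . 1 . . 2 . .
Index 2: author = original

Answer: original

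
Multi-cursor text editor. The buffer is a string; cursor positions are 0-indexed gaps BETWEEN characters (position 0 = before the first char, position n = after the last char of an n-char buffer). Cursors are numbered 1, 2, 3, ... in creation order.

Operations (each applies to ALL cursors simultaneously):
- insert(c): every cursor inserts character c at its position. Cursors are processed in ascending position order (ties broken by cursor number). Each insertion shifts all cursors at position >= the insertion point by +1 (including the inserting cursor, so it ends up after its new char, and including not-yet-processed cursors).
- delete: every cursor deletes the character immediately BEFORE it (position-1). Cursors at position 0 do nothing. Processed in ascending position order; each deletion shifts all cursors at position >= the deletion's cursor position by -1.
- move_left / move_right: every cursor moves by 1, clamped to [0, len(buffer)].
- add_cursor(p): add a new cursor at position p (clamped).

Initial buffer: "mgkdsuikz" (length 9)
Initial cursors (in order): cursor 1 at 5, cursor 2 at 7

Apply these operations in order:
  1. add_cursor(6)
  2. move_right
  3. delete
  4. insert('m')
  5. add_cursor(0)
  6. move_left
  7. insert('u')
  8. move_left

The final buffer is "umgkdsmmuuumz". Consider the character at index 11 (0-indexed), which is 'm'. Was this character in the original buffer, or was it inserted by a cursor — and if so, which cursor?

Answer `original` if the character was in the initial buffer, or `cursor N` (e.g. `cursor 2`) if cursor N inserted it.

Answer: cursor 3

Derivation:
After op 1 (add_cursor(6)): buffer="mgkdsuikz" (len 9), cursors c1@5 c3@6 c2@7, authorship .........
After op 2 (move_right): buffer="mgkdsuikz" (len 9), cursors c1@6 c3@7 c2@8, authorship .........
After op 3 (delete): buffer="mgkdsz" (len 6), cursors c1@5 c2@5 c3@5, authorship ......
After op 4 (insert('m')): buffer="mgkdsmmmz" (len 9), cursors c1@8 c2@8 c3@8, authorship .....123.
After op 5 (add_cursor(0)): buffer="mgkdsmmmz" (len 9), cursors c4@0 c1@8 c2@8 c3@8, authorship .....123.
After op 6 (move_left): buffer="mgkdsmmmz" (len 9), cursors c4@0 c1@7 c2@7 c3@7, authorship .....123.
After op 7 (insert('u')): buffer="umgkdsmmuuumz" (len 13), cursors c4@1 c1@11 c2@11 c3@11, authorship 4.....121233.
After op 8 (move_left): buffer="umgkdsmmuuumz" (len 13), cursors c4@0 c1@10 c2@10 c3@10, authorship 4.....121233.
Authorship (.=original, N=cursor N): 4 . . . . . 1 2 1 2 3 3 .
Index 11: author = 3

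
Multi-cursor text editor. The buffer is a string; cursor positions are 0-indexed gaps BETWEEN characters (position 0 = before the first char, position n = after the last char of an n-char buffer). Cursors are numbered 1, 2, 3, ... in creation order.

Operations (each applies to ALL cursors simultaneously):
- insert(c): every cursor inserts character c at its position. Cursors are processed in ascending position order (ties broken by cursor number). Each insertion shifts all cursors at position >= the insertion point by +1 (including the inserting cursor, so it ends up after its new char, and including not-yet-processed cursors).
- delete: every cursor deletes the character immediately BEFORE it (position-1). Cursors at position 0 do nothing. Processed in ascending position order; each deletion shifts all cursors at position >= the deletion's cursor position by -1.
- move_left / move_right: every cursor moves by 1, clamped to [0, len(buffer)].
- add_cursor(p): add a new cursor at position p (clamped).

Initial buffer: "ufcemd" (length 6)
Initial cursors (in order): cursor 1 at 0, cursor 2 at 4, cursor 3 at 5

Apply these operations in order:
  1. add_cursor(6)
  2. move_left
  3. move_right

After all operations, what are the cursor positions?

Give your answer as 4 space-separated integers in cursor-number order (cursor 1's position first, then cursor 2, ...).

Answer: 1 4 5 6

Derivation:
After op 1 (add_cursor(6)): buffer="ufcemd" (len 6), cursors c1@0 c2@4 c3@5 c4@6, authorship ......
After op 2 (move_left): buffer="ufcemd" (len 6), cursors c1@0 c2@3 c3@4 c4@5, authorship ......
After op 3 (move_right): buffer="ufcemd" (len 6), cursors c1@1 c2@4 c3@5 c4@6, authorship ......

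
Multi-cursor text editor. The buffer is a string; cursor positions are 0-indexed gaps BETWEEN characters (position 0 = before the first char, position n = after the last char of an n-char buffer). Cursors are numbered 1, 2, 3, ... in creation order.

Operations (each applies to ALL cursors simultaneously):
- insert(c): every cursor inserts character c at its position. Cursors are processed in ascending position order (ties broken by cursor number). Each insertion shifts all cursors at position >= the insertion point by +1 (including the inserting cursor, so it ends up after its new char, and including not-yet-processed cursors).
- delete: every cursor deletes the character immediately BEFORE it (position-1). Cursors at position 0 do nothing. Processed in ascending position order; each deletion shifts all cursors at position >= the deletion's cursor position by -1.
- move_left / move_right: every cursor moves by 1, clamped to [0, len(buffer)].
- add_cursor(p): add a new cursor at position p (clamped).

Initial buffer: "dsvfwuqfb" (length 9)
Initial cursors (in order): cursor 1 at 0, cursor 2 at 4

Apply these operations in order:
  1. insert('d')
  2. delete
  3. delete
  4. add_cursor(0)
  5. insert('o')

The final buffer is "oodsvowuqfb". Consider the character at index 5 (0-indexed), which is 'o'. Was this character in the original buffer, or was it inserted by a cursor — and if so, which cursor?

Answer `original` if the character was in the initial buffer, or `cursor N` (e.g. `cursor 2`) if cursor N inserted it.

After op 1 (insert('d')): buffer="ddsvfdwuqfb" (len 11), cursors c1@1 c2@6, authorship 1....2.....
After op 2 (delete): buffer="dsvfwuqfb" (len 9), cursors c1@0 c2@4, authorship .........
After op 3 (delete): buffer="dsvwuqfb" (len 8), cursors c1@0 c2@3, authorship ........
After op 4 (add_cursor(0)): buffer="dsvwuqfb" (len 8), cursors c1@0 c3@0 c2@3, authorship ........
After op 5 (insert('o')): buffer="oodsvowuqfb" (len 11), cursors c1@2 c3@2 c2@6, authorship 13...2.....
Authorship (.=original, N=cursor N): 1 3 . . . 2 . . . . .
Index 5: author = 2

Answer: cursor 2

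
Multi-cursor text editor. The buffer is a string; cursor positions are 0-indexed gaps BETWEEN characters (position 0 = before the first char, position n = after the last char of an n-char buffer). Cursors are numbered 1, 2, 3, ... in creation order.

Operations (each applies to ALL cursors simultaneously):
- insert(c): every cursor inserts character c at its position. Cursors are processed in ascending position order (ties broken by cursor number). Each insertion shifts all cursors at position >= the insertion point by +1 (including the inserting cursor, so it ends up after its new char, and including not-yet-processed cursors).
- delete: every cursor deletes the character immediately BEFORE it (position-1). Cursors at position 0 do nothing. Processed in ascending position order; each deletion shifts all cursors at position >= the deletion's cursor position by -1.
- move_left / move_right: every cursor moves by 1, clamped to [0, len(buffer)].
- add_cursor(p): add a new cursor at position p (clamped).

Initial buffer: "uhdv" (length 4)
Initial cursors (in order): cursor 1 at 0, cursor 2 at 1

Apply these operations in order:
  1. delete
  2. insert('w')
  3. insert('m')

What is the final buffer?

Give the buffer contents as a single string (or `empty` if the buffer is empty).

Answer: wwmmhdv

Derivation:
After op 1 (delete): buffer="hdv" (len 3), cursors c1@0 c2@0, authorship ...
After op 2 (insert('w')): buffer="wwhdv" (len 5), cursors c1@2 c2@2, authorship 12...
After op 3 (insert('m')): buffer="wwmmhdv" (len 7), cursors c1@4 c2@4, authorship 1212...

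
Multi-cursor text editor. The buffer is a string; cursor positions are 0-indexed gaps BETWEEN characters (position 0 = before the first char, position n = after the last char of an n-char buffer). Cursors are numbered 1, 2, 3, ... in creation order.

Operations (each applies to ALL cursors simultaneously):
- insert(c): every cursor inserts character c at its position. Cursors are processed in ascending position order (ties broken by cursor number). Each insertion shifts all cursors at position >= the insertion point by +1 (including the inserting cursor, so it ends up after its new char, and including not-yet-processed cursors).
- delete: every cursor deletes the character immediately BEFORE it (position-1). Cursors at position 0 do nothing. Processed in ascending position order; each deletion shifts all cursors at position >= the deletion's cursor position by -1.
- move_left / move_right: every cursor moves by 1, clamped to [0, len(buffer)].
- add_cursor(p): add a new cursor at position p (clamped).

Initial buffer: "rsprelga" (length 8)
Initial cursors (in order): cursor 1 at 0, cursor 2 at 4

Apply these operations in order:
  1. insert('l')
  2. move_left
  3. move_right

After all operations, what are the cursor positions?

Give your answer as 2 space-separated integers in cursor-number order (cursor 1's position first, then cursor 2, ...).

Answer: 1 6

Derivation:
After op 1 (insert('l')): buffer="lrsprlelga" (len 10), cursors c1@1 c2@6, authorship 1....2....
After op 2 (move_left): buffer="lrsprlelga" (len 10), cursors c1@0 c2@5, authorship 1....2....
After op 3 (move_right): buffer="lrsprlelga" (len 10), cursors c1@1 c2@6, authorship 1....2....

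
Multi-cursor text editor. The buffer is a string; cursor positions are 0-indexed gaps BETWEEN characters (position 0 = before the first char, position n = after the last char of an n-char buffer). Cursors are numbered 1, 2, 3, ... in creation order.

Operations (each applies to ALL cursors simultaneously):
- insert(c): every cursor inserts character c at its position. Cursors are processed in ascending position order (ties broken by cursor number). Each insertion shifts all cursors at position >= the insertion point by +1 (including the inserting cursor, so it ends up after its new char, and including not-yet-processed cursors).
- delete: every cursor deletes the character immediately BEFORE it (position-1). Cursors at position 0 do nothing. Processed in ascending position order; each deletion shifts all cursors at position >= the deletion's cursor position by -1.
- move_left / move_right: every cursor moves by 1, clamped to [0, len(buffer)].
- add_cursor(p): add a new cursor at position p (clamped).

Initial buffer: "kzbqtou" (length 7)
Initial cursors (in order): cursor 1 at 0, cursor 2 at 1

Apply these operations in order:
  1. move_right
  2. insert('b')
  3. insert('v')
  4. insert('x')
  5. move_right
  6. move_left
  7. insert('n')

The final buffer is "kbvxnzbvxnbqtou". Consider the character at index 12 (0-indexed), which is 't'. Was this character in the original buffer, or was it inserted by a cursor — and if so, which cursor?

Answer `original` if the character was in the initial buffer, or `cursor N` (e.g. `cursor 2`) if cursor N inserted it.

Answer: original

Derivation:
After op 1 (move_right): buffer="kzbqtou" (len 7), cursors c1@1 c2@2, authorship .......
After op 2 (insert('b')): buffer="kbzbbqtou" (len 9), cursors c1@2 c2@4, authorship .1.2.....
After op 3 (insert('v')): buffer="kbvzbvbqtou" (len 11), cursors c1@3 c2@6, authorship .11.22.....
After op 4 (insert('x')): buffer="kbvxzbvxbqtou" (len 13), cursors c1@4 c2@8, authorship .111.222.....
After op 5 (move_right): buffer="kbvxzbvxbqtou" (len 13), cursors c1@5 c2@9, authorship .111.222.....
After op 6 (move_left): buffer="kbvxzbvxbqtou" (len 13), cursors c1@4 c2@8, authorship .111.222.....
After op 7 (insert('n')): buffer="kbvxnzbvxnbqtou" (len 15), cursors c1@5 c2@10, authorship .1111.2222.....
Authorship (.=original, N=cursor N): . 1 1 1 1 . 2 2 2 2 . . . . .
Index 12: author = original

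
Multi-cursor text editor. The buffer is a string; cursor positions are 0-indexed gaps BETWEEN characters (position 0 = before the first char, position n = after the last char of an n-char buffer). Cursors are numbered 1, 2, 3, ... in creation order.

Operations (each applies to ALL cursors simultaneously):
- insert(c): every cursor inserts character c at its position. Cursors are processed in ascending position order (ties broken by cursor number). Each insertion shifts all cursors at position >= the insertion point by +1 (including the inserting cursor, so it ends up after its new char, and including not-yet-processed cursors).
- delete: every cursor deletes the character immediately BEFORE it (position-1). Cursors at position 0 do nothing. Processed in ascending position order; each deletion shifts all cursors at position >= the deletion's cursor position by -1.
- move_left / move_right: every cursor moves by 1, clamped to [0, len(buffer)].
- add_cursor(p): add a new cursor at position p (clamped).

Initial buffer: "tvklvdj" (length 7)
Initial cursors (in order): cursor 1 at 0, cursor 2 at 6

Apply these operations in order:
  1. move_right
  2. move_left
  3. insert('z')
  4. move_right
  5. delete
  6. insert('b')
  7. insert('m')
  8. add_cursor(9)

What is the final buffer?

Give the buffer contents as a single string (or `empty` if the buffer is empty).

After op 1 (move_right): buffer="tvklvdj" (len 7), cursors c1@1 c2@7, authorship .......
After op 2 (move_left): buffer="tvklvdj" (len 7), cursors c1@0 c2@6, authorship .......
After op 3 (insert('z')): buffer="ztvklvdzj" (len 9), cursors c1@1 c2@8, authorship 1......2.
After op 4 (move_right): buffer="ztvklvdzj" (len 9), cursors c1@2 c2@9, authorship 1......2.
After op 5 (delete): buffer="zvklvdz" (len 7), cursors c1@1 c2@7, authorship 1.....2
After op 6 (insert('b')): buffer="zbvklvdzb" (len 9), cursors c1@2 c2@9, authorship 11.....22
After op 7 (insert('m')): buffer="zbmvklvdzbm" (len 11), cursors c1@3 c2@11, authorship 111.....222
After op 8 (add_cursor(9)): buffer="zbmvklvdzbm" (len 11), cursors c1@3 c3@9 c2@11, authorship 111.....222

Answer: zbmvklvdzbm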